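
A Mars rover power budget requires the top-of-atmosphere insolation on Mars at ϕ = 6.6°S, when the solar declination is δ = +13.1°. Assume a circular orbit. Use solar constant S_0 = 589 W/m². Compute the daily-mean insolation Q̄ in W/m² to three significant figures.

cos h₀ = −tan(-6.6°) tan(+13.100°) = 0.0269, h₀ = 1.5439 rad.
Bracket: h₀ sin ϕ sin δ + cos ϕ cos δ sin h₀ = 1.5439×-0.11494×0.22665 + 0.99337×0.97398×0.99964 = -0.040220 + 0.967174 = 0.926954.
Q̄ = (S_0/π) × [bracket] = (589/π) × 0.926954 = 173.8 W/m².

Q̄ ≈ 174 W/m²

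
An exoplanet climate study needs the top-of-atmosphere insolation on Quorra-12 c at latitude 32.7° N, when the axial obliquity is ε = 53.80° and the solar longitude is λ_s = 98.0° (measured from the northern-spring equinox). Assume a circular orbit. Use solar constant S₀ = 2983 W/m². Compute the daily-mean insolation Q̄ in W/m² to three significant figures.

Solar declination: sin δ = sin ε · sin λ_s = sin 53.80° × sin 98.0° = 0.79911, so δ = +53.045°.
cos H₀ = −tan(+32.7°) tan(+53.045°) = -0.8533, H₀ = 2.5932 rad.
Bracket: H₀ sin φ sin δ + cos φ cos δ sin H₀ = 2.5932×0.54024×0.79911 + 0.84151×0.60119×0.52136 = 1.119513 + 0.263760 = 1.383273.
Q̄ = (S₀/π) × [bracket] = (2983/π) × 1.383273 = 1313 W/m².

Q̄ ≈ 1.31e+03 W/m²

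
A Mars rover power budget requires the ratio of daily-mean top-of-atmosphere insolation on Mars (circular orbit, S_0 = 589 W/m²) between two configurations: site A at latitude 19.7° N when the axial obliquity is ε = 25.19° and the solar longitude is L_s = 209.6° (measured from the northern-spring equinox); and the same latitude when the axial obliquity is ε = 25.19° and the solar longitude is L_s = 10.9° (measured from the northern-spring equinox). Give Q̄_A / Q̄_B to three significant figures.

Q̄_A / Q̄_B ≈ 0.827

— Configuration A (ϕ=+19.7°):
Solar declination: sin δ = sin ε · sin L_s = sin 25.19° × sin 209.6° = -0.21023, so δ = -12.136°.
cos h₀ = −tan(+19.7°) tan(-12.136°) = 0.0770, h₀ = 1.4937 rad.
Bracket: h₀ sin ϕ sin δ + cos ϕ cos δ sin h₀ = 1.4937×0.33710×-0.21023 + 0.94147×0.97765×0.99703 = -0.105856 + 0.917694 = 0.811838.
Q̄ = (S_0/π) × [bracket] = (589/π) × 0.811838 = 152.21 W/m².
— Configuration B (ϕ=+19.7°):
Solar declination: sin δ = sin ε · sin L_s = sin 25.19° × sin 10.9° = 0.08048, so δ = +4.616°.
cos h₀ = −tan(+19.7°) tan(+4.616°) = -0.0289, h₀ = 1.5997 rad.
Bracket: h₀ sin ϕ sin δ + cos ϕ cos δ sin h₀ = 1.5997×0.33710×0.08048 + 0.94147×0.99676×0.99958 = 0.043400 + 0.938026 = 0.981426.
Q̄ = (S_0/π) × [bracket] = (589/π) × 0.981426 = 184.00 W/m².
Ratio Q̄_A / Q̄_B = 152.21 / 184.00 = 0.8272.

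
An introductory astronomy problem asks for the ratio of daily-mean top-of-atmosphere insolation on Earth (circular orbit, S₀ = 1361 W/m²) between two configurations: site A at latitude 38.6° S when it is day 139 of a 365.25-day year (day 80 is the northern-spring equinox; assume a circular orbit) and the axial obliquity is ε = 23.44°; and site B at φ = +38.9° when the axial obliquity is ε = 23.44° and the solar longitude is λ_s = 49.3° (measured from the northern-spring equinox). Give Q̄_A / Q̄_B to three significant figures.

— Configuration A (φ=-38.6°):
Solar longitude: λ_s = 360° × (139 − 80)/365.25 = 58.152°.
sin δ = sin 23.44° × sin 58.152° = 0.33790, so δ = +19.749°.
cos H₀ = −tan(-38.6°) tan(+19.749°) = 0.2866, H₀ = 1.2801 rad.
Bracket: H₀ sin φ sin δ + cos φ cos δ sin H₀ = 1.2801×-0.62388×0.33790 + 0.78152×0.94118×0.95805 = -0.269857 + 0.704695 = 0.434838.
Q̄ = (S₀/π) × [bracket] = (1361/π) × 0.434838 = 188.38 W/m².
— Configuration B (φ=+38.9°):
Solar declination: sin δ = sin ε · sin λ_s = sin 23.44° × sin 49.3° = 0.30158, so δ = +17.552°.
cos H₀ = −tan(+38.9°) tan(+17.552°) = -0.2552, H₀ = 1.8289 rad.
Bracket: H₀ sin φ sin δ + cos φ cos δ sin H₀ = 1.8289×0.62796×0.30158 + 0.77824×0.95344×0.96688 = 0.346357 + 0.717430 = 1.063787.
Q̄ = (S₀/π) × [bracket] = (1361/π) × 1.063787 = 460.85 W/m².
Ratio Q̄_A / Q̄_B = 188.38 / 460.85 = 0.4088.

Q̄_A / Q̄_B ≈ 0.409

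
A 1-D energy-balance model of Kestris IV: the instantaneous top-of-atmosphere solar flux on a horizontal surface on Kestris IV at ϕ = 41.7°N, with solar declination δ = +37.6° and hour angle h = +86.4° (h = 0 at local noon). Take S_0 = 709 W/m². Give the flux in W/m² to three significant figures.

314 W/m²

cos θ_z = sin ϕ sin δ + cos ϕ cos δ cos h = 0.405887 + 0.037144 = 0.443031.
Flux = S_0 · cos θ_z = 709 × 0.443031 = 314.1 W/m².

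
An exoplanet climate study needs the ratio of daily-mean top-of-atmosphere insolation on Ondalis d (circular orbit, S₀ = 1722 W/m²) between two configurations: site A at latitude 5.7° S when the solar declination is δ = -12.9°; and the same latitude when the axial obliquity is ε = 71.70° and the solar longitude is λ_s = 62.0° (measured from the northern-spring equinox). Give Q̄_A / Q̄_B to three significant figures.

— Configuration A (φ=-5.7°):
cos H₀ = −tan(-5.7°) tan(-12.900°) = -0.0229, H₀ = 1.5937 rad.
Bracket: H₀ sin φ sin δ + cos φ cos δ sin H₀ = 1.5937×-0.09932×-0.22325 + 0.99506×0.97476×0.99974 = 0.035337 + 0.969692 = 1.005029.
Q̄ = (S₀/π) × [bracket] = (1722/π) × 1.005029 = 550.89 W/m².
— Configuration B (φ=-5.7°):
Solar declination: sin δ = sin ε · sin λ_s = sin 71.70° × sin 62.0° = 0.83829, so δ = +56.960°.
cos H₀ = −tan(-5.7°) tan(+56.960°) = 0.1535, H₀ = 1.4167 rad.
Bracket: H₀ sin φ sin δ + cos φ cos δ sin H₀ = 1.4167×-0.09932×0.83829 + 0.99506×0.54522×0.98815 = -0.117953 + 0.536098 = 0.418145.
Q̄ = (S₀/π) × [bracket] = (1722/π) × 0.418145 = 229.20 W/m².
Ratio Q̄_A / Q̄_B = 550.89 / 229.20 = 2.404.

Q̄_A / Q̄_B ≈ 2.40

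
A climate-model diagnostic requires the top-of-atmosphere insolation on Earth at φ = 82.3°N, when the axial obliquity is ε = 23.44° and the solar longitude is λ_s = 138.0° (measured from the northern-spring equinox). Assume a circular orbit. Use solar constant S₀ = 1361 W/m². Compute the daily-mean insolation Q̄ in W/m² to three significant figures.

Solar declination: sin δ = sin ε · sin λ_s = sin 23.44° × sin 138.0° = 0.26617, so δ = +15.437°.
cos H₀ = −tan(+82.3°) tan(+15.437°) = -2.0423 ≤ −1 ⇒ polar day, H₀ = π.
Bracket: H₀ sin φ sin δ + cos φ cos δ sin H₀ = 3.1416×0.99098×0.26617 + 0.13399×0.96393×0.00000 = 0.828657 + 0.000000 = 0.828657.
Q̄ = (S₀/π) × [bracket] = (1361/π) × 0.828657 = 359.0 W/m².

Q̄ ≈ 359 W/m²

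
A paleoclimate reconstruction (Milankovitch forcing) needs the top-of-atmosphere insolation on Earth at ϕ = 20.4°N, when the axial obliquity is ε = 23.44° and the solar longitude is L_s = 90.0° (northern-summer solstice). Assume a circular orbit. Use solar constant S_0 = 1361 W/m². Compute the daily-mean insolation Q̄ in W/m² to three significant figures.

Solar declination: sin δ = sin ε · sin L_s = sin 23.44° × sin 90.0° = 0.39779, so δ = +23.440°.
cos h₀ = −tan(+20.4°) tan(+23.440°) = -0.1612, h₀ = 1.7327 rad.
Bracket: h₀ sin ϕ sin δ + cos ϕ cos δ sin h₀ = 1.7327×0.34857×0.39779 + 0.93728×0.91748×0.98691 = 0.240252 + 0.848679 = 1.088931.
Q̄ = (S_0/π) × [bracket] = (1361/π) × 1.088931 = 471.7 W/m².

Q̄ ≈ 472 W/m²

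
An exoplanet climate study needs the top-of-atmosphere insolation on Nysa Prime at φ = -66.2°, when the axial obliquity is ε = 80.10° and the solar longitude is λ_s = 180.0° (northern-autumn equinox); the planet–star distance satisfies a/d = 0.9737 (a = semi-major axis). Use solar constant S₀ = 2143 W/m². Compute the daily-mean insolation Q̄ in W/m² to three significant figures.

Q̄ ≈ 261 W/m²

Solar declination: sin δ = sin ε · sin λ_s = sin 80.10° × sin 180.0° = 0.00000, so δ = +0.000°.
cos H₀ = −tan(-66.2°) tan(+0.000°) = 0.0000, H₀ = 1.5708 rad.
Bracket: H₀ sin φ sin δ + cos φ cos δ sin H₀ = 1.5708×-0.91496×0.00000 + 0.40355×1.00000×1.00000 = -0.000000 + 0.403550 = 0.403550.
Inverse-square distance factor (a/d)² = 0.9737² = 0.948092.
Q̄ = (S₀/π) × 0.948092 × [bracket] = (2143/π) × 0.948092 × 0.403550 = 261.0 W/m².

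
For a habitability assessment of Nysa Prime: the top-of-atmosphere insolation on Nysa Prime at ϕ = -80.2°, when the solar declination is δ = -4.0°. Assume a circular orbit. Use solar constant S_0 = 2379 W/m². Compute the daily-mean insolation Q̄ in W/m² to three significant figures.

cos h₀ = −tan(-80.2°) tan(-4.000°) = -0.4048, h₀ = 1.9876 rad.
Bracket: h₀ sin ϕ sin δ + cos ϕ cos δ sin h₀ = 1.9876×-0.98541×-0.06976 + 0.17021×0.99756×0.91439 = 0.136632 + 0.155259 = 0.291891.
Q̄ = (S_0/π) × [bracket] = (2379/π) × 0.291891 = 221.0 W/m².

Q̄ ≈ 221 W/m²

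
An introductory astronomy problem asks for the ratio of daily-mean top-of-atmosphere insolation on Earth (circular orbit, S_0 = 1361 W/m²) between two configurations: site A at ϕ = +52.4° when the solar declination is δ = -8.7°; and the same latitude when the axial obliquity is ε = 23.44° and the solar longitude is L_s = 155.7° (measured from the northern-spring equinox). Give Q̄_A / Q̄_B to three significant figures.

Q̄_A / Q̄_B ≈ 0.521

— Configuration A (ϕ=+52.4°):
cos h₀ = −tan(+52.4°) tan(-8.700°) = 0.1987, h₀ = 1.3708 rad.
Bracket: h₀ sin ϕ sin δ + cos ϕ cos δ sin h₀ = 1.3708×0.79229×-0.15126 + 0.61015×0.98849×0.98006 = -0.164279 + 0.591101 = 0.426822.
Q̄ = (S_0/π) × [bracket] = (1361/π) × 0.426822 = 184.91 W/m².
— Configuration B (ϕ=+52.4°):
Solar declination: sin δ = sin ε · sin L_s = sin 23.44° × sin 155.7° = 0.16370, so δ = +9.421°.
cos h₀ = −tan(+52.4°) tan(+9.421°) = -0.2155, h₀ = 1.7880 rad.
Bracket: h₀ sin ϕ sin δ + cos ϕ cos δ sin h₀ = 1.7880×0.79229×0.16370 + 0.61015×0.98651×0.97651 = 0.231900 + 0.587780 = 0.819680.
Q̄ = (S_0/π) × [bracket] = (1361/π) × 0.819680 = 355.10 W/m².
Ratio Q̄_A / Q̄_B = 184.91 / 355.10 = 0.5207.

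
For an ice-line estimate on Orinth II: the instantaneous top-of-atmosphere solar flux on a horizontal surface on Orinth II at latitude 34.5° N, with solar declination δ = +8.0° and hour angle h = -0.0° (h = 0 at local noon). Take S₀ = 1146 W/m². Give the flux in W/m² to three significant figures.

1.03e+03 W/m²

cos θ_z = sin φ sin δ + cos φ cos δ cos h = 0.078829 + 0.816106 = 0.894935.
Flux = S₀ · cos θ_z = 1146 × 0.894935 = 1026 W/m².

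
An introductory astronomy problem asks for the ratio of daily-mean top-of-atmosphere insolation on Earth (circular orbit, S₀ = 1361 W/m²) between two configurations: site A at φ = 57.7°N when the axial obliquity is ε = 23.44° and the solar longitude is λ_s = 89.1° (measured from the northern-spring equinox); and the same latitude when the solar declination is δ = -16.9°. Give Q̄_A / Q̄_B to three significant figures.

Q̄_A / Q̄_B ≈ 6.14

— Configuration A (φ=+57.7°):
Solar declination: sin δ = sin ε · sin λ_s = sin 23.44° × sin 89.1° = 0.39774, so δ = +23.437°.
cos H₀ = −tan(+57.7°) tan(+23.437°) = -0.6857, H₀ = 2.3264 rad.
Bracket: H₀ sin φ sin δ + cos φ cos δ sin H₀ = 2.3264×0.84526×0.39774 + 0.53435×0.91750×0.72785 = 0.782121 + 0.356840 = 1.138961.
Q̄ = (S₀/π) × [bracket] = (1361/π) × 1.138961 = 493.42 W/m².
— Configuration B (φ=+57.7°):
cos H₀ = −tan(+57.7°) tan(-16.900°) = 0.4806, H₀ = 1.0695 rad.
Bracket: H₀ sin φ sin δ + cos φ cos δ sin H₀ = 1.0695×0.84526×-0.29070 + 0.53435×0.95681×0.87694 = -0.262794 + 0.448354 = 0.185560.
Q̄ = (S₀/π) × [bracket] = (1361/π) × 0.185560 = 80.388 W/m².
Ratio Q̄_A / Q̄_B = 493.42 / 80.388 = 6.138.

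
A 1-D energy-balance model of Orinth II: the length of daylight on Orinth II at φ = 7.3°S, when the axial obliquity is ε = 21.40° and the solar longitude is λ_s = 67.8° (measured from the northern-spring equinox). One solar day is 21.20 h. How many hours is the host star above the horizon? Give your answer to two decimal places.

10.29 h

Solar declination: sin δ = sin ε · sin λ_s = sin 21.40° × sin 67.8° = 0.33783, so δ = +19.745°.
cos H₀ = −tan φ · tan δ = −tan(-7.3°) × tan(+19.745°) = 0.0460, so H₀ = 1.5248 rad = 87.36°.
Daylight = 2H₀/(2π) × 21.20 h = (1.5248/π) × 21.20 = 10.29 h.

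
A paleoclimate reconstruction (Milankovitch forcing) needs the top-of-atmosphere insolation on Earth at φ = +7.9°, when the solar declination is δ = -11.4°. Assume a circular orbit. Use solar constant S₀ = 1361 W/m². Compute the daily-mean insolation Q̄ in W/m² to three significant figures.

Q̄ ≈ 402 W/m²

cos H₀ = −tan(+7.9°) tan(-11.400°) = 0.0280, H₀ = 1.5428 rad.
Bracket: H₀ sin φ sin δ + cos φ cos δ sin H₀ = 1.5428×0.13744×-0.19766 + 0.99051×0.98027×0.99961 = -0.041912 + 0.970589 = 0.928677.
Q̄ = (S₀/π) × [bracket] = (1361/π) × 0.928677 = 402.3 W/m².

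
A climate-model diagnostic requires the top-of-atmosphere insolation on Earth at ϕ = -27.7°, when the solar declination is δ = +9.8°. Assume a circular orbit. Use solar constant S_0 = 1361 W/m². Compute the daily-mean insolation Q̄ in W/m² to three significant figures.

Q̄ ≈ 326 W/m²

cos h₀ = −tan(-27.7°) tan(+9.800°) = 0.0907, h₀ = 1.4800 rad.
Bracket: h₀ sin ϕ sin δ + cos ϕ cos δ sin h₀ = 1.4800×-0.46484×0.17021 + 0.88539×0.98541×0.99588 = -0.117098 + 0.868878 = 0.751780.
Q̄ = (S_0/π) × [bracket] = (1361/π) × 0.751780 = 325.7 W/m².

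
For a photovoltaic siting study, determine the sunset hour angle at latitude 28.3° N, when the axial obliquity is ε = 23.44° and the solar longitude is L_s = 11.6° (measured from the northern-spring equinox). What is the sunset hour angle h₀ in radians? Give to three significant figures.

Solar declination: sin δ = sin ε · sin L_s = sin 23.44° × sin 11.6° = 0.07999, so δ = +4.588°.
cos h₀ = −tan ϕ · tan δ = −tan(+28.3°) × tan(+4.588°) = -0.0432, so h₀ = 1.6140 rad = 92.48°.

h₀ = 1.61 rad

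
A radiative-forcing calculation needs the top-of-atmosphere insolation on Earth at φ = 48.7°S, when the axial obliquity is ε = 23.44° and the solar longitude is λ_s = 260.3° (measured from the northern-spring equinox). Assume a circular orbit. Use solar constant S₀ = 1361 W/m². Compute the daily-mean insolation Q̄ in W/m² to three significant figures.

Solar declination: sin δ = sin ε · sin λ_s = sin 23.44° × sin 260.3° = -0.39210, so δ = -23.085°.
cos H₀ = −tan(-48.7°) tan(-23.085°) = -0.4852, H₀ = 2.0774 rad.
Bracket: H₀ sin φ sin δ + cos φ cos δ sin H₀ = 2.0774×-0.75126×-0.39210 + 0.66000×0.91992×0.87442 = 0.611938 + 0.530902 = 1.142840.
Q̄ = (S₀/π) × [bracket] = (1361/π) × 1.142840 = 495.1 W/m².

Q̄ ≈ 495 W/m²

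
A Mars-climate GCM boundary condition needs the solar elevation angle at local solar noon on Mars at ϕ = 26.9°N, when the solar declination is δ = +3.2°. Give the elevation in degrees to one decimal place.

At local noon the hour angle is zero, so the zenith angle equals |ϕ − δ| = |+26.9° − (+3.200°)| = 23.700°.
Elevation = 90° − 23.700° = 66.3°.

66.3°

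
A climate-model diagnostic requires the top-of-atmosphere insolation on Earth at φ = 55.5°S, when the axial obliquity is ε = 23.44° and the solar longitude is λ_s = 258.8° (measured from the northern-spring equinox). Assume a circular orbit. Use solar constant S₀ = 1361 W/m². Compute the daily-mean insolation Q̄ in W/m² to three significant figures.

Q̄ ≈ 489 W/m²

Solar declination: sin δ = sin ε · sin λ_s = sin 23.44° × sin 258.8° = -0.39021, so δ = -22.968°.
cos H₀ = −tan(-55.5°) tan(-22.968°) = -0.6166, H₀ = 2.2353 rad.
Bracket: H₀ sin φ sin δ + cos φ cos δ sin H₀ = 2.2353×-0.82413×-0.39021 + 0.56641×0.92072×0.78724 = 0.718836 + 0.410550 = 1.129386.
Q̄ = (S₀/π) × [bracket] = (1361/π) × 1.129386 = 489.3 W/m².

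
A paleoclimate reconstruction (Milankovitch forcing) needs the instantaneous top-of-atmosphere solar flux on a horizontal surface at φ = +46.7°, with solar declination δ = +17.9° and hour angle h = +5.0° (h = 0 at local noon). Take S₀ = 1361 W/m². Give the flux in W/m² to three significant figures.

cos θ_z = sin φ sin δ + cos φ cos δ cos h = 0.223686 + 0.650137 = 0.873823.
Flux = S₀ · cos θ_z = 1361 × 0.873823 = 1189 W/m².

1.19e+03 W/m²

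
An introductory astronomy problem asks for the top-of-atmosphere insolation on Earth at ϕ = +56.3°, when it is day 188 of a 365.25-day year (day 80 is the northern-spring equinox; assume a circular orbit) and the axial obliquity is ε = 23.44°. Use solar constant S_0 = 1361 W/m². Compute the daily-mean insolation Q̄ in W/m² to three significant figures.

Solar longitude: L_s = 360° × (188 − 80)/365.25 = 106.448°.
sin δ = sin 23.44° × sin 106.448° = 0.38151, so δ = +22.427°.
cos h₀ = −tan(+56.3°) tan(+22.427°) = -0.6189, h₀ = 2.2381 rad.
Bracket: h₀ sin ϕ sin δ + cos ϕ cos δ sin h₀ = 2.2381×0.83195×0.38151 + 0.55484×0.92436×0.78550 = 0.710367 + 0.402861 = 1.113228.
Q̄ = (S_0/π) × [bracket] = (1361/π) × 1.113228 = 482.3 W/m².

Q̄ ≈ 482 W/m²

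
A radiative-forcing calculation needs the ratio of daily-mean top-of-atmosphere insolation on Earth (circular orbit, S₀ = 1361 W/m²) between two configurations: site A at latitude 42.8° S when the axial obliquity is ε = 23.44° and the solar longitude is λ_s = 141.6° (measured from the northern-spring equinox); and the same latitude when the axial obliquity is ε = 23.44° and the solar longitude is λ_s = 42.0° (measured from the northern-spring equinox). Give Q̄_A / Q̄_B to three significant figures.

Q̄_A / Q̄_B ≈ 1.05

— Configuration A (φ=-42.8°):
Solar declination: sin δ = sin ε · sin λ_s = sin 23.44° × sin 141.6° = 0.24709, so δ = +14.305°.
cos H₀ = −tan(-42.8°) tan(+14.305°) = 0.2361, H₀ = 1.3324 rad.
Bracket: H₀ sin φ sin δ + cos φ cos δ sin H₀ = 1.3324×-0.67944×0.24709 + 0.73373×0.96899×0.97172 = -0.223687 + 0.690871 = 0.467184.
Q̄ = (S₀/π) × [bracket] = (1361/π) × 0.467184 = 202.39 W/m².
— Configuration B (φ=-42.8°):
Solar declination: sin δ = sin ε · sin λ_s = sin 23.44° × sin 42.0° = 0.26617, so δ = +15.437°.
cos H₀ = −tan(-42.8°) tan(+15.437°) = 0.2557, H₀ = 1.3122 rad.
Bracket: H₀ sin φ sin δ + cos φ cos δ sin H₀ = 1.3122×-0.67944×0.26617 + 0.73373×0.96393×0.96676 = -0.237307 + 0.683755 = 0.446448.
Q̄ = (S₀/π) × [bracket] = (1361/π) × 0.446448 = 193.41 W/m².
Ratio Q̄_A / Q̄_B = 202.39 / 193.41 = 1.046.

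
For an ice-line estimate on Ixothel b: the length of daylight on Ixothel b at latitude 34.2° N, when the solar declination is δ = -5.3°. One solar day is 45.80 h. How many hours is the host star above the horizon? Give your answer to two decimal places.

cos h₀ = −tan ϕ · tan δ = −tan(+34.2°) × tan(-5.300°) = 0.0630, so h₀ = 1.5077 rad = 86.39°.
Daylight = 2h₀/(2π) × 45.80 h = (1.5077/π) × 45.80 = 21.98 h.

21.98 h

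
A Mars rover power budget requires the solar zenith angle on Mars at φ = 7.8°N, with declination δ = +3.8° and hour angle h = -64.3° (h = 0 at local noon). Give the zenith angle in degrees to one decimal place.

cos θ_z = sin φ sin δ + cos φ cos δ cos h = 0.008994 + 0.428702 = 0.437696.
θ_z = arccos(0.437696) = 64.0°.

θ_z = 64.0°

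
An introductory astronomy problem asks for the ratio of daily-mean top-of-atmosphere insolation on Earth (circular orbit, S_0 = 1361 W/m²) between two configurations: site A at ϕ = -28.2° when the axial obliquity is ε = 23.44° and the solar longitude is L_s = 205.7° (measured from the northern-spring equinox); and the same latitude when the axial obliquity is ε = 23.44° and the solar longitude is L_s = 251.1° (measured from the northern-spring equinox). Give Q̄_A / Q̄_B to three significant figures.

— Configuration A (ϕ=-28.2°):
Solar declination: sin δ = sin ε · sin L_s = sin 23.44° × sin 205.7° = -0.17250, so δ = -9.933°.
cos h₀ = −tan(-28.2°) tan(-9.933°) = -0.0939, h₀ = 1.6648 rad.
Bracket: h₀ sin ϕ sin δ + cos ϕ cos δ sin h₀ = 1.6648×-0.47255×-0.17250 + 0.88130×0.98501×0.99558 = 0.135706 + 0.864252 = 0.999958.
Q̄ = (S_0/π) × [bracket] = (1361/π) × 0.999958 = 433.20 W/m².
— Configuration B (ϕ=-28.2°):
Solar declination: sin δ = sin ε · sin L_s = sin 23.44° × sin 251.1° = -0.37634, so δ = -22.107°.
cos h₀ = −tan(-28.2°) tan(-22.107°) = -0.2178, h₀ = 1.7904 rad.
Bracket: h₀ sin ϕ sin δ + cos ϕ cos δ sin h₀ = 1.7904×-0.47255×-0.37634 + 0.88130×0.92648×0.97599 = 0.318404 + 0.796902 = 1.115306.
Q̄ = (S_0/π) × [bracket] = (1361/π) × 1.115306 = 483.17 W/m².
Ratio Q̄_A / Q̄_B = 433.20 / 483.17 = 0.8966.

Q̄_A / Q̄_B ≈ 0.897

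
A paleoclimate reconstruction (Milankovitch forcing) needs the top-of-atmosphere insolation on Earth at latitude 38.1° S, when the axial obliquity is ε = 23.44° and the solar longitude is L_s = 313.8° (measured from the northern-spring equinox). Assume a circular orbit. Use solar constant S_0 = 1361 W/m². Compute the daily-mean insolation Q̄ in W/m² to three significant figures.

Solar declination: sin δ = sin ε · sin L_s = sin 23.44° × sin 313.8° = -0.28711, so δ = -16.685°.
cos h₀ = −tan(-38.1°) tan(-16.685°) = -0.2350, h₀ = 1.8080 rad.
Bracket: h₀ sin ϕ sin δ + cos ϕ cos δ sin h₀ = 1.8080×-0.61704×-0.28711 + 0.78694×0.95790×0.97199 = 0.320302 + 0.732696 = 1.052998.
Q̄ = (S_0/π) × [bracket] = (1361/π) × 1.052998 = 456.2 W/m².

Q̄ ≈ 456 W/m²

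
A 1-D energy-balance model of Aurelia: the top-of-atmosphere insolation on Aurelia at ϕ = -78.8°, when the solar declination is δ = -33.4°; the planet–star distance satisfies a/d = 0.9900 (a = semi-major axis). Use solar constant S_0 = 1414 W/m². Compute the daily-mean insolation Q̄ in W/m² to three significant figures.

cos h₀ = −tan(-78.8°) tan(-33.400°) = -3.3301 ≤ −1 ⇒ polar day, h₀ = π.
Bracket: h₀ sin ϕ sin δ + cos ϕ cos δ sin h₀ = 3.1416×-0.98096×-0.55048 + 0.19423×0.83485×0.00000 = 1.696460 + 0.000000 = 1.696460.
Inverse-square distance factor (a/d)² = 0.9900² = 0.980100.
Q̄ = (S_0/π) × 0.980100 × [bracket] = (1414/π) × 0.980100 × 1.696460 = 748.4 W/m².

Q̄ ≈ 748 W/m²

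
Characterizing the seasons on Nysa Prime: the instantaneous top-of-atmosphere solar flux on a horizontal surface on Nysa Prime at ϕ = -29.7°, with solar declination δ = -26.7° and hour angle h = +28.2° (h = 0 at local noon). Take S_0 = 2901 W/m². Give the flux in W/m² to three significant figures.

2.63e+03 W/m²

cos θ_z = sin ϕ sin δ + cos ϕ cos δ cos h = 0.222619 + 0.683901 = 0.906520.
Flux = S_0 · cos θ_z = 2901 × 0.906520 = 2630 W/m².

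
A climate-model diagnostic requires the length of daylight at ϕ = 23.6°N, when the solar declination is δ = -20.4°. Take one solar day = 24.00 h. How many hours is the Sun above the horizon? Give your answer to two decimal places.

cos h₀ = −tan ϕ · tan δ = −tan(+23.6°) × tan(-20.400°) = 0.1625, so h₀ = 1.4076 rad = 80.65°.
Daylight = 2h₀/(2π) × 24.00 h = (1.4076/π) × 24.00 = 10.75 h.

10.75 h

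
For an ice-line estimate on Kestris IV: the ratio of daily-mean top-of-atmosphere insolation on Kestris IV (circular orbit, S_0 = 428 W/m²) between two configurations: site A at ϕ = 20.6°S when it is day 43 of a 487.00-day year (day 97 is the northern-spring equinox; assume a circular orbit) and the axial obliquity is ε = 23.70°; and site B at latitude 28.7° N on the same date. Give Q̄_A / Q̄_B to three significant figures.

— Configuration A (ϕ=-20.6°):
Solar longitude: L_s = 360° × (43 − 97)/487.00 = -39.918°, i.e. -39.918° + 360° = 320.082°.
sin δ = sin 23.70° × sin 320.082° = -0.25793, so δ = -14.947°.
cos h₀ = −tan(-20.6°) tan(-14.947°) = -0.1003, h₀ = 1.6713 rad.
Bracket: h₀ sin ϕ sin δ + cos ϕ cos δ sin h₀ = 1.6713×-0.35184×-0.25793 + 0.93606×0.96616×0.99495 = 0.151671 + 0.899817 = 1.051488.
Q̄ = (S_0/π) × [bracket] = (428/π) × 1.051488 = 143.25 W/m².
— Configuration B (ϕ=+28.7°):
cos h₀ = −tan(+28.7°) tan(-14.947°) = 0.1462, h₀ = 1.4241 rad.
Bracket: h₀ sin ϕ sin δ + cos ϕ cos δ sin h₀ = 1.4241×0.48022×-0.25793 + 0.87715×0.96616×0.98926 = -0.176394 + 0.838365 = 0.661971.
Q̄ = (S_0/π) × [bracket] = (428/π) × 0.661971 = 90.185 W/m².
Ratio Q̄_A / Q̄_B = 143.25 / 90.185 = 1.588.

Q̄_A / Q̄_B ≈ 1.59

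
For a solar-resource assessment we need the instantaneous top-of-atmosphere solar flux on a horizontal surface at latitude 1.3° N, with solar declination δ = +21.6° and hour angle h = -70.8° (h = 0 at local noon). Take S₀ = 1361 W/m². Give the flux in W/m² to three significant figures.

427 W/m²

cos θ_z = sin φ sin δ + cos φ cos δ cos h = 0.008352 + 0.305694 = 0.314046.
Flux = S₀ · cos θ_z = 1361 × 0.314046 = 427.4 W/m².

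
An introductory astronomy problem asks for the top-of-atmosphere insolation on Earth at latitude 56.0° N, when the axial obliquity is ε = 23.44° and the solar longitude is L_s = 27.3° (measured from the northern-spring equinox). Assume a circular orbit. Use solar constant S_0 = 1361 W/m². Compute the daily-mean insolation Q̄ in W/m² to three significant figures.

Q̄ ≈ 350 W/m²

Solar declination: sin δ = sin ε · sin L_s = sin 23.44° × sin 27.3° = 0.18245, so δ = +10.512°.
cos h₀ = −tan(+56.0°) tan(+10.512°) = -0.2751, h₀ = 1.8495 rad.
Bracket: h₀ sin ϕ sin δ + cos ϕ cos δ sin h₀ = 1.8495×0.82904×0.18245 + 0.55919×0.98322×0.96141 = 0.279752 + 0.528590 = 0.808342.
Q̄ = (S_0/π) × [bracket] = (1361/π) × 0.808342 = 350.2 W/m².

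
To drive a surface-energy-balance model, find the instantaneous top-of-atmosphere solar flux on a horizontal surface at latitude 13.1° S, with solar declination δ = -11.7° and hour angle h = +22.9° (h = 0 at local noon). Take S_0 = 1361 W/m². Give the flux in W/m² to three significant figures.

cos θ_z = sin ϕ sin δ + cos ϕ cos δ cos h = 0.045962 + 0.878571 = 0.924533.
Flux = S_0 · cos θ_z = 1361 × 0.924533 = 1258 W/m².

1.26e+03 W/m²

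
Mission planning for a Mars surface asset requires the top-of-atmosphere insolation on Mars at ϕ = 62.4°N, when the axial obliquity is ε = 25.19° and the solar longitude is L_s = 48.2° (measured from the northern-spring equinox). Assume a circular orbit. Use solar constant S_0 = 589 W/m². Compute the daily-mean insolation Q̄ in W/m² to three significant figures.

Q̄ ≈ 183 W/m²

Solar declination: sin δ = sin ε · sin L_s = sin 25.19° × sin 48.2° = 0.31729, so δ = +18.499°.
cos h₀ = −tan(+62.4°) tan(+18.499°) = -0.6400, h₀ = 2.2653 rad.
Bracket: h₀ sin ϕ sin δ + cos ϕ cos δ sin h₀ = 2.2653×0.88620×0.31729 + 0.46330×0.94833×0.76838 = 0.636962 + 0.337596 = 0.974558.
Q̄ = (S_0/π) × [bracket] = (589/π) × 0.974558 = 182.7 W/m².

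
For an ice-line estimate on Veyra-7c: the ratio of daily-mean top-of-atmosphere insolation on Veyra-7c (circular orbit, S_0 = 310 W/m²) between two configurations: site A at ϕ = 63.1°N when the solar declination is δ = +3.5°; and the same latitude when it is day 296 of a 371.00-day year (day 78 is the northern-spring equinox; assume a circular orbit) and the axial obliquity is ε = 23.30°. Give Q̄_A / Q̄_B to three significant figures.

— Configuration A (ϕ=+63.1°):
cos h₀ = −tan(+63.1°) tan(+3.500°) = -0.1206, h₀ = 1.6916 rad.
Bracket: h₀ sin ϕ sin δ + cos ϕ cos δ sin h₀ = 1.6916×0.89180×0.06105 + 0.45243×0.99813×0.99271 = 0.092098 + 0.448292 = 0.540390.
Q̄ = (S_0/π) × [bracket] = (310/π) × 0.540390 = 53.324 W/m².
— Configuration B (ϕ=+63.1°):
Solar longitude: L_s = 360° × (296 − 78)/371.00 = 211.536°.
sin δ = sin 23.30° × sin 211.536° = -0.20689, so δ = -11.940°.
cos h₀ = −tan(+63.1°) tan(-11.940°) = 0.4168, h₀ = 1.1409 rad.
Bracket: h₀ sin ϕ sin δ + cos ϕ cos δ sin h₀ = 1.1409×0.89180×-0.20689 + 0.45243×0.97837×0.90899 = -0.210501 + 0.402359 = 0.191858.
Q̄ = (S_0/π) × [bracket] = (310/π) × 0.191858 = 18.932 W/m².
Ratio Q̄_A / Q̄_B = 53.324 / 18.932 = 2.817.

Q̄_A / Q̄_B ≈ 2.82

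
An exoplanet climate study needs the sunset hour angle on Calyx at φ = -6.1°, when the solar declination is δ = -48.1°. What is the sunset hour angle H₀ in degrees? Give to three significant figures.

H₀ = 96.8°

cos H₀ = −tan φ · tan δ = −tan(-6.1°) × tan(-48.100°) = -0.1191, so H₀ = 1.6902 rad = 96.84°.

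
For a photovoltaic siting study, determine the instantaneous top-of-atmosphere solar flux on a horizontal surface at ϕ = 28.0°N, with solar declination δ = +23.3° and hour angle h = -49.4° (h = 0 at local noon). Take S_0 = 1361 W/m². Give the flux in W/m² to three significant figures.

971 W/m²

cos θ_z = sin ϕ sin δ + cos ϕ cos δ cos h = 0.185697 + 0.527739 = 0.713436.
Flux = S_0 · cos θ_z = 1361 × 0.713436 = 971.0 W/m².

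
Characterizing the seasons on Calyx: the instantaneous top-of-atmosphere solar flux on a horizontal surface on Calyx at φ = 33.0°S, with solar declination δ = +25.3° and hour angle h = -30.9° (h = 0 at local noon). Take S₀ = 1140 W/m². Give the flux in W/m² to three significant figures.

cos θ_z = sin φ sin δ + cos φ cos δ cos h = -0.232756 + 0.650608 = 0.417852.
Flux = S₀ · cos θ_z = 1140 × 0.417852 = 476.4 W/m².

476 W/m²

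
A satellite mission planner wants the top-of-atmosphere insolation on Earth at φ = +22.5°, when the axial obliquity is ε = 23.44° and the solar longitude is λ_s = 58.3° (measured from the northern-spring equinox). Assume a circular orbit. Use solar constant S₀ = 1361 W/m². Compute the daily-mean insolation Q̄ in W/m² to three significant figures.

Q̄ ≈ 469 W/m²

Solar declination: sin δ = sin ε · sin λ_s = sin 23.44° × sin 58.3° = 0.33844, so δ = +19.782°.
cos H₀ = −tan(+22.5°) tan(+19.782°) = -0.1490, H₀ = 1.7203 rad.
Bracket: H₀ sin φ sin δ + cos φ cos δ sin H₀ = 1.7203×0.38268×0.33844 + 0.92388×0.94099×0.98884 = 0.222803 + 0.859660 = 1.082463.
Q̄ = (S₀/π) × [bracket] = (1361/π) × 1.082463 = 468.9 W/m².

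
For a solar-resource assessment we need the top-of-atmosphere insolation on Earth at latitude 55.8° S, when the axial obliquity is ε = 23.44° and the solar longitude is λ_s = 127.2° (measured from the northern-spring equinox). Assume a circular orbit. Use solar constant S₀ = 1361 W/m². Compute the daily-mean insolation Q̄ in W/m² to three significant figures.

Solar declination: sin δ = sin ε · sin λ_s = sin 23.44° × sin 127.2° = 0.31685, so δ = +18.473°.
cos H₀ = −tan(-55.8°) tan(+18.473°) = 0.4916, H₀ = 1.0569 rad.
Bracket: H₀ sin φ sin δ + cos φ cos δ sin H₀ = 1.0569×-0.82708×0.31685 + 0.56208×0.94848×0.87084 = -0.276972 + 0.464264 = 0.187292.
Q̄ = (S₀/π) × [bracket] = (1361/π) × 0.187292 = 81.14 W/m².

Q̄ ≈ 81.1 W/m²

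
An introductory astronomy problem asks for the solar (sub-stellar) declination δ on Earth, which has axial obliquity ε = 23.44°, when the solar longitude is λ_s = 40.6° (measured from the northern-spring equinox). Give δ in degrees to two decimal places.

sin δ = sin ε · sin λ_s = sin 23.44° × sin 40.6° = 0.258871.
δ = arcsin(0.258871) = +15.00°.

δ = +15.00°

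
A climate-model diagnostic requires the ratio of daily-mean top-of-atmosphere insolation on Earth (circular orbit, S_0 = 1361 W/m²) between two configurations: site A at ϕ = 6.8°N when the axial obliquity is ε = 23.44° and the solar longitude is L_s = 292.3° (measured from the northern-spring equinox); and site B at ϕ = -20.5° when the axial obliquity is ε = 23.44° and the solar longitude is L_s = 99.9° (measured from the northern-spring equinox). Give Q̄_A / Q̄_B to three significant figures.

— Configuration A (ϕ=+6.8°):
Solar declination: sin δ = sin ε · sin L_s = sin 23.44° × sin 292.3° = -0.36804, so δ = -21.595°.
cos h₀ = −tan(+6.8°) tan(-21.595°) = 0.0472, h₀ = 1.5236 rad.
Bracket: h₀ sin ϕ sin δ + cos ϕ cos δ sin h₀ = 1.5236×0.11840×-0.36804 + 0.99297×0.92981×0.99889 = -0.066392 + 0.922249 = 0.855857.
Q̄ = (S_0/π) × [bracket] = (1361/π) × 0.855857 = 370.77 W/m².
— Configuration B (ϕ=-20.5°):
Solar declination: sin δ = sin ε · sin L_s = sin 23.44° × sin 99.9° = 0.39187, so δ = +23.071°.
cos h₀ = −tan(-20.5°) tan(+23.071°) = 0.1592, h₀ = 1.4109 rad.
Bracket: h₀ sin ϕ sin δ + cos ϕ cos δ sin h₀ = 1.4109×-0.35021×0.39187 + 0.93667×0.92002×0.98724 = -0.193627 + 0.850759 = 0.657132.
Q̄ = (S_0/π) × [bracket] = (1361/π) × 0.657132 = 284.68 W/m².
Ratio Q̄_A / Q̄_B = 370.77 / 284.68 = 1.302.

Q̄_A / Q̄_B ≈ 1.30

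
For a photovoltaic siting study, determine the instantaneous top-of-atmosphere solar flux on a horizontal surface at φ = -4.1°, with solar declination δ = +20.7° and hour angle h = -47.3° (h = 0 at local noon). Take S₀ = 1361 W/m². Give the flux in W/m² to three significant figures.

827 W/m²

cos θ_z = sin φ sin δ + cos φ cos δ cos h = -0.025273 + 0.632757 = 0.607484.
Flux = S₀ · cos θ_z = 1361 × 0.607484 = 826.8 W/m².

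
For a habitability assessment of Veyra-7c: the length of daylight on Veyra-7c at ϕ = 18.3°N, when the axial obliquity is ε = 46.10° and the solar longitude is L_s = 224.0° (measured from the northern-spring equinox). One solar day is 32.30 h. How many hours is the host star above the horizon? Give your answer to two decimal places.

Solar declination: sin δ = sin ε · sin L_s = sin 46.10° × sin 224.0° = -0.50054, so δ = -30.036°.
cos h₀ = −tan ϕ · tan δ = −tan(+18.3°) × tan(-30.036°) = 0.1912, so h₀ = 1.3784 rad = 78.98°.
Daylight = 2h₀/(2π) × 32.30 h = (1.3784/π) × 32.30 = 14.17 h.

14.17 h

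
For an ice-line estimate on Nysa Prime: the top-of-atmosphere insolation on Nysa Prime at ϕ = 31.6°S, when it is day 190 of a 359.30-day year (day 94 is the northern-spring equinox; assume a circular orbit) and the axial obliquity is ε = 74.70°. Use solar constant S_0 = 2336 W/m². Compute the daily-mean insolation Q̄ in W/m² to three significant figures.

Q̄ ≈ 0.00 W/m²

Solar longitude: L_s = 360° × (190 − 94)/359.30 = 96.187°.
sin δ = sin 74.70° × sin 96.187° = 0.95894, so δ = +73.524°.
cos h₀ = −tan(-31.6°) tan(+73.524°) = 2.0801 ≥ 1 ⇒ polar night, h₀ = 0 and Q̄ = 0.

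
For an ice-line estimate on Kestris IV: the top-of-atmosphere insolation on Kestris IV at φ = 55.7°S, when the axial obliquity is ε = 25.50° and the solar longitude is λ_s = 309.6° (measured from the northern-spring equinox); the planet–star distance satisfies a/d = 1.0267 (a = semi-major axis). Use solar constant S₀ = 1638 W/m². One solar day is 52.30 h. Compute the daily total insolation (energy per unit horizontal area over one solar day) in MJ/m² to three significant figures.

Solar declination: sin δ = sin ε · sin λ_s = sin 25.50° × sin 309.6° = -0.33171, so δ = -19.373°.
cos H₀ = −tan(-55.7°) tan(-19.373°) = -0.5155, H₀ = 2.1123 rad.
Bracket: H₀ sin φ sin δ + cos φ cos δ sin H₀ = 2.1123×-0.82610×-0.33171 + 0.56353×0.94338×0.85691 = 0.578824 + 0.455553 = 1.034377.
Inverse-square distance factor (a/d)² = 1.0267² = 1.054113.
Q̄ = (S₀/π) × 1.054113 × [bracket] = (1638/π) × 1.054113 × 1.034377 = 568.50 W/m².
Daily total = Q̄ × 52.30 h × 3600 s/h = 568.50 × 52.30 × 3600 / 10⁶ = 107.0 MJ/m².

107 MJ/m²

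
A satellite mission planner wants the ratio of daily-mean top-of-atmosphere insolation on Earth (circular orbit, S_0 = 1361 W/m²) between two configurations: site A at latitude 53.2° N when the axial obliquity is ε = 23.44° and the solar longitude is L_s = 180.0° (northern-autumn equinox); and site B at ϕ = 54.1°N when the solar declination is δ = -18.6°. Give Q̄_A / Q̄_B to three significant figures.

Q̄_A / Q̄_B ≈ 2.84

— Configuration A (ϕ=+53.2°):
Solar declination: sin δ = sin ε · sin L_s = sin 23.44° × sin 180.0° = 0.00000, so δ = +0.000°.
cos h₀ = −tan(+53.2°) tan(+0.000°) = -0.0000, h₀ = 1.5708 rad.
Bracket: h₀ sin ϕ sin δ + cos ϕ cos δ sin h₀ = 1.5708×0.80073×0.00000 + 0.59902×1.00000×1.00000 = 0.000000 + 0.599020 = 0.599020.
Q̄ = (S_0/π) × [bracket] = (1361/π) × 0.599020 = 259.51 W/m².
— Configuration B (ϕ=+54.1°):
cos h₀ = −tan(+54.1°) tan(-18.600°) = 0.4649, h₀ = 1.0873 rad.
Bracket: h₀ sin ϕ sin δ + cos ϕ cos δ sin h₀ = 1.0873×0.81004×-0.31896 + 0.58637×0.94777×0.88536 = -0.280926 + 0.492033 = 0.211107.
Q̄ = (S_0/π) × [bracket] = (1361/π) × 0.211107 = 91.456 W/m².
Ratio Q̄_A / Q̄_B = 259.51 / 91.456 = 2.838.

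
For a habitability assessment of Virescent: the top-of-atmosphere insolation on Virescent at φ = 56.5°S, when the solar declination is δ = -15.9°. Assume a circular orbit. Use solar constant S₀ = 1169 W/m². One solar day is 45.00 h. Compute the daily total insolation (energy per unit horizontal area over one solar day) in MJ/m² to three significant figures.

cos H₀ = −tan(-56.5°) tan(-15.900°) = -0.4304, H₀ = 2.0157 rad.
Bracket: H₀ sin φ sin δ + cos φ cos δ sin H₀ = 2.0157×-0.83389×-0.27396 + 0.55194×0.96174×0.90265 = 0.460492 + 0.479147 = 0.939639.
Q̄ = (S₀/π) × [bracket] = (1169/π) × 0.939639 = 349.64 W/m².
Daily total = Q̄ × 45.00 h × 3600 s/h = 349.64 × 45.00 × 3600 / 10⁶ = 56.64 MJ/m².

56.6 MJ/m²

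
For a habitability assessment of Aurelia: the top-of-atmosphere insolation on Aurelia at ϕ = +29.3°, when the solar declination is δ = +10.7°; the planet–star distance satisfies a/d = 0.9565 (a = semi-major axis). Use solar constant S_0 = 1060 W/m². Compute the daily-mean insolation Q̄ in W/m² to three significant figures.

Q̄ ≈ 310 W/m²

cos h₀ = −tan(+29.3°) tan(+10.700°) = -0.1060, h₀ = 1.6770 rad.
Bracket: h₀ sin ϕ sin δ + cos ϕ cos δ sin h₀ = 1.6770×0.48938×0.18567 + 0.87207×0.98261×0.99436 = 0.152378 + 0.852072 = 1.004450.
Inverse-square distance factor (a/d)² = 0.9565² = 0.914892.
Q̄ = (S_0/π) × 0.914892 × [bracket] = (1060/π) × 0.914892 × 1.004450 = 310.1 W/m².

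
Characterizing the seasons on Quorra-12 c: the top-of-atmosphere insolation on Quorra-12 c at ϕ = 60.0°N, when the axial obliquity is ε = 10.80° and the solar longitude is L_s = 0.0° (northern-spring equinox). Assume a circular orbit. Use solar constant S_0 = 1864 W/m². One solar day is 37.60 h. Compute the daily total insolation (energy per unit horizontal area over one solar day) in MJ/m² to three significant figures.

Solar declination: sin δ = sin ε · sin L_s = sin 10.80° × sin 0.0° = 0.00000, so δ = +0.000°.
cos h₀ = −tan(+60.0°) tan(+0.000°) = -0.0000, h₀ = 1.5708 rad.
Bracket: h₀ sin ϕ sin δ + cos ϕ cos δ sin h₀ = 1.5708×0.86603×0.00000 + 0.50000×1.00000×1.00000 = 0.000000 + 0.500000 = 0.500000.
Q̄ = (S_0/π) × [bracket] = (1864/π) × 0.500000 = 296.66 W/m².
Daily total = Q̄ × 37.60 h × 3600 s/h = 296.66 × 37.60 × 3600 / 10⁶ = 40.16 MJ/m².

40.2 MJ/m²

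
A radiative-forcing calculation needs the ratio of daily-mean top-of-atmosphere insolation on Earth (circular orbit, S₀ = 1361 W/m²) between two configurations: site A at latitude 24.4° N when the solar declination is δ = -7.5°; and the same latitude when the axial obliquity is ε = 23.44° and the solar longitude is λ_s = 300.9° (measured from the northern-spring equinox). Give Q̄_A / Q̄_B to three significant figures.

— Configuration A (φ=+24.4°):
cos H₀ = −tan(+24.4°) tan(-7.500°) = 0.0597, H₀ = 1.5110 rad.
Bracket: H₀ sin φ sin δ + cos φ cos δ sin H₀ = 1.5110×0.41310×-0.13053 + 0.91068×0.99144×0.99822 = -0.081476 + 0.901277 = 0.819801.
Q̄ = (S₀/π) × [bracket] = (1361/π) × 0.819801 = 355.15 W/m².
— Configuration B (φ=+24.4°):
Solar declination: sin δ = sin ε · sin λ_s = sin 23.44° × sin 300.9° = -0.34133, so δ = -19.958°.
cos H₀ = −tan(+24.4°) tan(-19.958°) = 0.1647, H₀ = 1.4053 rad.
Bracket: H₀ sin φ sin δ + cos φ cos δ sin H₀ = 1.4053×0.41310×-0.34133 + 0.91068×0.93994×0.98634 = -0.198152 + 0.844292 = 0.646140.
Q̄ = (S₀/π) × [bracket] = (1361/π) × 0.646140 = 279.92 W/m².
Ratio Q̄_A / Q̄_B = 355.15 / 279.92 = 1.269.

Q̄_A / Q̄_B ≈ 1.27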